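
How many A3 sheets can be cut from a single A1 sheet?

Each ISO step halves the sheet: 1 × A1 → 2 × A2 → 4 × A3
From A1 to A3 is 2 halving steps: 2^2 = 4.

4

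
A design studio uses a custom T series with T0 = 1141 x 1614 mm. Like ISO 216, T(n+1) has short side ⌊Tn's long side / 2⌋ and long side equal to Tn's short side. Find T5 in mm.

T1 = 807 × 1141 mm (from T0 by 1 halving).
T2: ⌊1141/2⌋ × 807 = 570 × 807 mm
T3: ⌊807/2⌋ × 570 = 403 × 570 mm
T4: ⌊570/2⌋ × 403 = 285 × 403 mm
T5: ⌊403/2⌋ × 285 = 201 × 285 mm

201 × 285 mm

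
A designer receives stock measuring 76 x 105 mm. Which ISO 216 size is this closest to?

Aspect ratio 105/76 ≈ 1.382 (ISO target is √2 ≈ 1.414).
In the A-series (A0 area = 1 m²): A7 = 74 × 105 mm.
Off by 2 mm total — nearest standard size.

A7 (74 × 105 mm)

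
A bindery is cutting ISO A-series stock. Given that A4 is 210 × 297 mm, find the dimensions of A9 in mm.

37 × 52 mm

A5: ⌊297/2⌋ × 210 = 148 × 210 mm
A6: ⌊210/2⌋ × 148 = 105 × 148 mm
A7: ⌊148/2⌋ × 105 = 74 × 105 mm
A8: ⌊105/2⌋ × 74 = 52 × 74 mm
A9: ⌊74/2⌋ × 52 = 37 × 52 mm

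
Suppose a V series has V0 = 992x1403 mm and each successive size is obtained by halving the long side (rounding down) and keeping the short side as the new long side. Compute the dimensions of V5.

175 × 248 mm

V1: ⌊1403/2⌋ × 992 = 701 × 992 mm
V2: ⌊992/2⌋ × 701 = 496 × 701 mm
V3: ⌊701/2⌋ × 496 = 350 × 496 mm
V4: ⌊496/2⌋ × 350 = 248 × 350 mm
V5: ⌊350/2⌋ × 248 = 175 × 248 mm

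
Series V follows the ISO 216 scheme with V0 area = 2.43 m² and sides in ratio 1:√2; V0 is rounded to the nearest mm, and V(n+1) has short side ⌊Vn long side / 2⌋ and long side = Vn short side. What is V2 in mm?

Let V0's short side be w mm. w · w√2 = 2.43 m² = 2,430,000 mm², so w ≈ 1310.8 mm and w√2 ≈ 1853.8 mm → V0 = 1311 × 1854 mm.
V1: ⌊1854/2⌋ × 1311 = 927 × 1311 mm
V2: ⌊1311/2⌋ × 927 = 655 × 927 mm

655 × 927 mm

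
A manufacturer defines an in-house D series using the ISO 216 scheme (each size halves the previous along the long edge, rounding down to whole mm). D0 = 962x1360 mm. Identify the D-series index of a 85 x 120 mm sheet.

D7

D0: 962 × 1360 mm
D1: 680 × 962 mm
D2: 481 × 680 mm
D3: 340 × 481 mm
D4: 240 × 340 mm
D5: 170 × 240 mm
D6: 120 × 170 mm
D7: 85 × 120 mm
D8: 60 × 85 mm
→ matches D7.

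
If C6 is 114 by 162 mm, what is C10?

C7: ⌊162/2⌋ × 114 = 81 × 114 mm
C8: ⌊114/2⌋ × 81 = 57 × 81 mm
C9: ⌊81/2⌋ × 57 = 40 × 57 mm
C10: ⌊57/2⌋ × 40 = 28 × 40 mm

28 × 40 mm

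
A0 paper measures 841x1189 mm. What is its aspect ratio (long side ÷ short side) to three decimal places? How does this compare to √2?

1189 / 841 = 1.414
Matches √2 ≈ 1.414 — the ISO 216 defining ratio.

1.414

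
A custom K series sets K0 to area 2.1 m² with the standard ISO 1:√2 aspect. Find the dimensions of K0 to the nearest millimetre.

1219 × 1723 mm

Let the short side be w mm. Then w · w√2 = 2.1 m² = 2,100,000 mm².
w² = 2,100,000/√2, so w ≈ 1218.6 mm; long side = w√2 ≈ 1723.3 mm.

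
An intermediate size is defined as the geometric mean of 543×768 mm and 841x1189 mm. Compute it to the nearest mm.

676 × 956 mm

Short side: √(543 · 841) = √456663 ≈ 675.8 → 676 mm
Long side: √(768 · 1189) = √913152 ≈ 955.6 → 956 mm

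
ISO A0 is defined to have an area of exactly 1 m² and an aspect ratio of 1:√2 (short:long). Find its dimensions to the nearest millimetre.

841 × 1189 mm

Let the short side be w mm. Then the long side is w√2 and w · w√2 = 10⁶ mm².
w² = 10⁶/√2, so w = 1000 / 2^(1/4) ≈ 840.9 mm; long side = 1000 · 2^(1/4) ≈ 1189.2 mm.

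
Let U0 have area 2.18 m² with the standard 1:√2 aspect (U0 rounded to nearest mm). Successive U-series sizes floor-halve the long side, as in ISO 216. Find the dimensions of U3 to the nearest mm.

Let U0's short side be w mm. w · w√2 = 2.18 m² = 2,180,000 mm², so w ≈ 1241.6 mm and w√2 ≈ 1755.8 mm → U0 = 1242 × 1756 mm.
U1: ⌊1756/2⌋ × 1242 = 878 × 1242 mm
U2: ⌊1242/2⌋ × 878 = 621 × 878 mm
U3: ⌊878/2⌋ × 621 = 439 × 621 mm

439 × 621 mm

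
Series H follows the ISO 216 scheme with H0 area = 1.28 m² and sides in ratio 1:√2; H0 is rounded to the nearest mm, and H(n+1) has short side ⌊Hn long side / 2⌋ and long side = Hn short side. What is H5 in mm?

168 × 237 mm

Let H0's short side be w mm. w · w√2 = 1.28 m² = 1,280,000 mm², so w ≈ 951.4 mm and w√2 ≈ 1345.4 mm → H0 = 951 × 1345 mm.
H1: ⌊1345/2⌋ × 951 = 672 × 951 mm
H2: ⌊951/2⌋ × 672 = 475 × 672 mm
H3: ⌊672/2⌋ × 475 = 336 × 475 mm
H4: ⌊475/2⌋ × 336 = 237 × 336 mm
H5: ⌊336/2⌋ × 237 = 168 × 237 mm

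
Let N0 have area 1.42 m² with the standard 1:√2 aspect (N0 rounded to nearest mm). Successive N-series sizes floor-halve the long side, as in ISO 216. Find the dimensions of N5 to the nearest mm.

177 × 250 mm

Let N0's short side be w mm. w · w√2 = 1.42 m² = 1,420,000 mm², so w ≈ 1002.0 mm and w√2 ≈ 1417.1 mm → N0 = 1002 × 1417 mm.
N1: ⌊1417/2⌋ × 1002 = 708 × 1002 mm
N2: ⌊1002/2⌋ × 708 = 501 × 708 mm
N3: ⌊708/2⌋ × 501 = 354 × 501 mm
N4: ⌊501/2⌋ × 354 = 250 × 354 mm
N5: ⌊354/2⌋ × 250 = 177 × 250 mm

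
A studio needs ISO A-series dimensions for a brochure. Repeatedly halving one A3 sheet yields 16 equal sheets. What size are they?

A7

16 = 2^4, so 4 halving steps.
A3 → A4 → … → A7 after 4 steps.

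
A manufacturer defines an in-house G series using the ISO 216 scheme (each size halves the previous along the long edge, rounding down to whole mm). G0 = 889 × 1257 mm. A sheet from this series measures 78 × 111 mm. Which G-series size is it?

G0: 889 × 1257 mm
G1: 628 × 889 mm
G2: 444 × 628 mm
G3: 314 × 444 mm
G4: 222 × 314 mm
G5: 157 × 222 mm
G6: 111 × 157 mm
G7: 78 × 111 mm
G8: 55 × 78 mm
→ matches G7.

G7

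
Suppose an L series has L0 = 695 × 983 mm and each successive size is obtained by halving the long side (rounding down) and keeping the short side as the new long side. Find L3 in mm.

245 × 347 mm

L1: ⌊983/2⌋ × 695 = 491 × 695 mm
L2: ⌊695/2⌋ × 491 = 347 × 491 mm
L3: ⌊491/2⌋ × 347 = 245 × 347 mm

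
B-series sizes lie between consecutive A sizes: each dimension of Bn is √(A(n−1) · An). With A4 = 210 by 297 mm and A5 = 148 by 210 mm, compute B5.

Short side: √(210 · 148) = √31080 ≈ 176.3 → 176 mm
Long side: √(297 · 210) = √62370 ≈ 249.7 → 250 mm

176 × 250 mm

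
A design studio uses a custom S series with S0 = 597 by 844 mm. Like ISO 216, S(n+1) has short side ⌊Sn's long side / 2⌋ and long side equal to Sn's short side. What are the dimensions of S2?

298 × 422 mm

S1: ⌊844/2⌋ × 597 = 422 × 597 mm
S2: ⌊597/2⌋ × 422 = 298 × 422 mm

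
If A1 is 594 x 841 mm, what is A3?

A2: ⌊841/2⌋ × 594 = 420 × 594 mm
A3: ⌊594/2⌋ × 420 = 297 × 420 mm

297 × 420 mm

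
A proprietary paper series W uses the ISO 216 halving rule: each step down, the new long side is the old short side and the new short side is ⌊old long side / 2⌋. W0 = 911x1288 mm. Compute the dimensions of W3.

W1: ⌊1288/2⌋ × 911 = 644 × 911 mm
W2: ⌊911/2⌋ × 644 = 455 × 644 mm
W3: ⌊644/2⌋ × 455 = 322 × 455 mm

322 × 455 mm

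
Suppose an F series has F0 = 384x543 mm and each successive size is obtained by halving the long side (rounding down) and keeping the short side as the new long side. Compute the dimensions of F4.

96 × 135 mm

F1 = 271 × 384 mm (from F0 by 1 halving).
F2: ⌊384/2⌋ × 271 = 192 × 271 mm
F3: ⌊271/2⌋ × 192 = 135 × 192 mm
F4: ⌊192/2⌋ × 135 = 96 × 135 mm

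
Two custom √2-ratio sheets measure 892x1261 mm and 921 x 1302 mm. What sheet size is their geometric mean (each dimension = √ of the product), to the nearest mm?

Short side: √(892 · 921) = √821532 ≈ 906.4 → 906 mm
Long side: √(1261 · 1302) = √1641822 ≈ 1281.3 → 1281 mm

906 × 1281 mm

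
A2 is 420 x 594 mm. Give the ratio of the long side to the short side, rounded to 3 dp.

1.414

594 / 420 = 1.414
Matches √2 ≈ 1.414 — the ISO 216 defining ratio.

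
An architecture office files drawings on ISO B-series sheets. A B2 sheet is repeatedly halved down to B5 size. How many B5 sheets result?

B2 = 500 × 707 mm; B5 = 176 × 250 mm.
Each halving step doubles the count; 3 steps from B2 to B5.
2^3 = 8.

8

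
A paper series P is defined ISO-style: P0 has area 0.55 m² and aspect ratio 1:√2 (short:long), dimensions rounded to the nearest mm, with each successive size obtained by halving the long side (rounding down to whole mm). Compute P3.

Let P0's short side be w mm. w · w√2 = 0.55 m² = 550,000 mm², so w ≈ 623.6 mm and w√2 ≈ 881.9 mm → P0 = 624 × 882 mm.
P1: ⌊882/2⌋ × 624 = 441 × 624 mm
P2: ⌊624/2⌋ × 441 = 312 × 441 mm
P3: ⌊441/2⌋ × 312 = 220 × 312 mm

220 × 312 mm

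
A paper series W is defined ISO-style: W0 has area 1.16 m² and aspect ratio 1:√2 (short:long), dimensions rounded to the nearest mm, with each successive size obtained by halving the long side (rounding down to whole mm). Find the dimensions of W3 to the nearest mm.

320 × 453 mm

Let W0's short side be w mm. w · w√2 = 1.16 m² = 1,160,000 mm², so w ≈ 905.7 mm and w√2 ≈ 1280.8 mm → W0 = 906 × 1281 mm.
W1: ⌊1281/2⌋ × 906 = 640 × 906 mm
W2: ⌊906/2⌋ × 640 = 453 × 640 mm
W3: ⌊640/2⌋ × 453 = 320 × 453 mm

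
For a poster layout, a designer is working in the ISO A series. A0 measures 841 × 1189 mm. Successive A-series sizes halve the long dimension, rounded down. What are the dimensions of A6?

105 × 148 mm

A1: ⌊1189/2⌋ × 841 = 594 × 841 mm
A2: ⌊841/2⌋ × 594 = 420 × 594 mm
A3: ⌊594/2⌋ × 420 = 297 × 420 mm
A4: ⌊420/2⌋ × 297 = 210 × 297 mm
A5: ⌊297/2⌋ × 210 = 148 × 210 mm
A6: ⌊210/2⌋ × 148 = 105 × 148 mm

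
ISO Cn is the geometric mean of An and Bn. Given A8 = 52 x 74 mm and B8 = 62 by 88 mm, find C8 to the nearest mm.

Short side: √(52 · 62) = √3224 ≈ 56.8 → 57 mm
Long side: √(74 · 88) = √6512 ≈ 80.7 → 81 mm

57 × 81 mm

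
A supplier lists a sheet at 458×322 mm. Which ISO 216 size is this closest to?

Aspect ratio 458/322 ≈ 1.422 — close to the ISO √2 ≈ 1.414.
In the C-series (envelope sizes, between A and B): C3 = 324 × 458 mm.
Off by 2 mm total — nearest standard size.

C3 (324 × 458 mm)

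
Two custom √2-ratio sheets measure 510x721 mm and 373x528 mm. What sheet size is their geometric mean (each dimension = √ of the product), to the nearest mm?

Short side: √(510 · 373) = √190230 ≈ 436.2 → 436 mm
Long side: √(721 · 528) = √380688 ≈ 617.0 → 617 mm

436 × 617 mm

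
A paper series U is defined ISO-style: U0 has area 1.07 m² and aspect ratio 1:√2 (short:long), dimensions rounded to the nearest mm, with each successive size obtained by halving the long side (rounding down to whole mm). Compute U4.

Let U0's short side be w mm. w · w√2 = 1.07 m² = 1,070,000 mm², so w ≈ 869.8 mm and w√2 ≈ 1230.1 mm → U0 = 870 × 1230 mm.
U1: ⌊1230/2⌋ × 870 = 615 × 870 mm
U2: ⌊870/2⌋ × 615 = 435 × 615 mm
U3: ⌊615/2⌋ × 435 = 307 × 435 mm
U4: ⌊435/2⌋ × 307 = 217 × 307 mm

217 × 307 mm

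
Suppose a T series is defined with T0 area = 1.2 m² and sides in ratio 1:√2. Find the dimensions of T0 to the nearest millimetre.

921 × 1303 mm

Let the short side be w mm. Then w · w√2 = 1.2 m² = 1,200,000 mm².
w² = 1,200,000/√2, so w ≈ 921.2 mm; long side = w√2 ≈ 1302.7 mm.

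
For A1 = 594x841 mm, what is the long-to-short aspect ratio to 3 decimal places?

1.416

841 / 594 = 1.416
ISO 216 targets √2 ≈ 1.414; the +0.002 deviation is from mm rounding.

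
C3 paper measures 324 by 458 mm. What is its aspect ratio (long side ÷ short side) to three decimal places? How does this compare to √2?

1.414

458 / 324 = 1.414
Matches √2 ≈ 1.414 — the ISO 216 defining ratio.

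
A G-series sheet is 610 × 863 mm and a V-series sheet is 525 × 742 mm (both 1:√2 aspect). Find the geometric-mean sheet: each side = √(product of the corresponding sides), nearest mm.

Short side: √(610 · 525) = √320250 ≈ 565.9 → 566 mm
Long side: √(863 · 742) = √640346 ≈ 800.2 → 800 mm

566 × 800 mm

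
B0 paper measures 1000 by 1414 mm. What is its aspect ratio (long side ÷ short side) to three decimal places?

1.414

1414 / 1000 = 1.414
Matches √2 ≈ 1.414 — the ISO 216 defining ratio.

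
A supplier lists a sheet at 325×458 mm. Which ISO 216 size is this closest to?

Aspect ratio 458/325 ≈ 1.409 — close to the ISO √2 ≈ 1.414.
In the C-series (envelope sizes, between A and B): C3 = 324 × 458 mm.
Off by 1 mm total — nearest standard size.

C3 (324 × 458 mm)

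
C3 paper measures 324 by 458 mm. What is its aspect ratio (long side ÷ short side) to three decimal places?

458 / 324 = 1.414
Matches √2 ≈ 1.414 — the ISO 216 defining ratio.

1.414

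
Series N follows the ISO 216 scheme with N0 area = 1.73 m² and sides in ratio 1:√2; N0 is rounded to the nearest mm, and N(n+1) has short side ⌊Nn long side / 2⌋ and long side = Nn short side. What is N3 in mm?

Let N0's short side be w mm. w · w√2 = 1.73 m² = 1,730,000 mm², so w ≈ 1106.0 mm and w√2 ≈ 1564.2 mm → N0 = 1106 × 1564 mm.
N1: ⌊1564/2⌋ × 1106 = 782 × 1106 mm
N2: ⌊1106/2⌋ × 782 = 553 × 782 mm
N3: ⌊782/2⌋ × 553 = 391 × 553 mm

391 × 553 mm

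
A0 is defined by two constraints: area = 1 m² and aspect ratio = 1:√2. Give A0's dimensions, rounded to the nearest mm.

Let the short side be w mm. Then the long side is w√2 and w · w√2 = 10⁶ mm².
w² = 10⁶/√2, so w = 1000 / 2^(1/4) ≈ 840.9 mm; long side = 1000 · 2^(1/4) ≈ 1189.2 mm.

841 × 1189 mm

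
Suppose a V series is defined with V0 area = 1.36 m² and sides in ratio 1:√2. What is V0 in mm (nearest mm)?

Let the short side be w mm. Then w · w√2 = 1.36 m² = 1,360,000 mm².
w² = 1,360,000/√2, so w ≈ 980.6 mm; long side = w√2 ≈ 1386.8 mm.

981 × 1387 mm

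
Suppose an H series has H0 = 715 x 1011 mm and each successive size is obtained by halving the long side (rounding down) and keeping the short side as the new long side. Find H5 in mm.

126 × 178 mm

H1: ⌊1011/2⌋ × 715 = 505 × 715 mm
H2: ⌊715/2⌋ × 505 = 357 × 505 mm
H3: ⌊505/2⌋ × 357 = 252 × 357 mm
H4: ⌊357/2⌋ × 252 = 178 × 252 mm
H5: ⌊252/2⌋ × 178 = 126 × 178 mm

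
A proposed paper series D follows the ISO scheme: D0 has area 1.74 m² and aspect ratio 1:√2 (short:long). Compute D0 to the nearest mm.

Let the short side be w mm. Then w · w√2 = 1.74 m² = 1,740,000 mm².
w² = 1,740,000/√2, so w ≈ 1109.2 mm; long side = w√2 ≈ 1568.7 mm.

1109 × 1569 mm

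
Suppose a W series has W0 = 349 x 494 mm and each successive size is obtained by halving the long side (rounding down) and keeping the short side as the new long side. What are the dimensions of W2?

174 × 247 mm

W1: ⌊494/2⌋ × 349 = 247 × 349 mm
W2: ⌊349/2⌋ × 247 = 174 × 247 mm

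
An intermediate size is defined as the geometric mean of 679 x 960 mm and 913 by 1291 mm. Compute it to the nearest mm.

787 × 1113 mm

Short side: √(679 · 913) = √619927 ≈ 787.4 → 787 mm
Long side: √(960 · 1291) = √1239360 ≈ 1113.3 → 1113 mm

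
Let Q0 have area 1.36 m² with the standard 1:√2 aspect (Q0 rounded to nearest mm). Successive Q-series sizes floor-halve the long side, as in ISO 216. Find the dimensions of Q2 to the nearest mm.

490 × 693 mm

Let Q0's short side be w mm. w · w√2 = 1.36 m² = 1,360,000 mm², so w ≈ 980.6 mm and w√2 ≈ 1386.8 mm → Q0 = 981 × 1387 mm.
Q1: ⌊1387/2⌋ × 981 = 693 × 981 mm
Q2: ⌊981/2⌋ × 693 = 490 × 693 mm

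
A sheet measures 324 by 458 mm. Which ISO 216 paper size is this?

Aspect ratio 458/324 ≈ 1.414 — close to the ISO √2 ≈ 1.414.
In the C-series (envelope sizes, between A and B): C3 = 324 × 458 mm.

C3 (324 × 458 mm)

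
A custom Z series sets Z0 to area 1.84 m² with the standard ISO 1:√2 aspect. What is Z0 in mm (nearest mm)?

Let the short side be w mm. Then w · w√2 = 1.84 m² = 1,840,000 mm².
w² = 1,840,000/√2, so w ≈ 1140.6 mm; long side = w√2 ≈ 1613.1 mm.

1141 × 1613 mm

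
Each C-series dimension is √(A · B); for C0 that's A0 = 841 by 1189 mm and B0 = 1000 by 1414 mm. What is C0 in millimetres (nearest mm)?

Short: √(841 · 1000) = √841000 ≈ 917.1 mm.
Long: √(1189 · 1414) = √1681246 ≈ 1296.6 mm.

917 × 1297 mm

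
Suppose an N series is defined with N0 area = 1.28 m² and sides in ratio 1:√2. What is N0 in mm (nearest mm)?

Let the short side be w mm. Then w · w√2 = 1.28 m² = 1,280,000 mm².
w² = 1,280,000/√2, so w ≈ 951.4 mm; long side = w√2 ≈ 1345.4 mm.

951 × 1345 mm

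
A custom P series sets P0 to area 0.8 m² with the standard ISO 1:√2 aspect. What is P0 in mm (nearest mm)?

752 × 1064 mm

Let the short side be w mm. Then w · w√2 = 0.8 m² = 800,000 mm².
w² = 800,000/√2, so w ≈ 752.1 mm; long side = w√2 ≈ 1063.7 mm.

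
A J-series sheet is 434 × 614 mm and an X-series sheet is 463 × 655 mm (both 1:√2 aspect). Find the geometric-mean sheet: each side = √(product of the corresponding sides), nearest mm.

448 × 634 mm

Short side: √(434 · 463) = √200942 ≈ 448.3 → 448 mm
Long side: √(614 · 655) = √402170 ≈ 634.2 → 634 mm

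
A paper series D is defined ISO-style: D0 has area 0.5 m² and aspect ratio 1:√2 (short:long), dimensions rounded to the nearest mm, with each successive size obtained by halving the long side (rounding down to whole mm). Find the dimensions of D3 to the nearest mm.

210 × 297 mm

Let D0's short side be w mm. w · w√2 = 0.5 m² = 500,000 mm², so w ≈ 594.6 mm and w√2 ≈ 840.9 mm → D0 = 595 × 841 mm.
D1: ⌊841/2⌋ × 595 = 420 × 595 mm
D2: ⌊595/2⌋ × 420 = 297 × 420 mm
D3: ⌊420/2⌋ × 297 = 210 × 297 mm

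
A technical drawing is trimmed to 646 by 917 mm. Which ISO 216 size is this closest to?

C1 (648 × 917 mm)

Aspect ratio 917/646 ≈ 1.420 — close to the ISO √2 ≈ 1.414.
In the C-series (envelope sizes, between A and B): C1 = 648 × 917 mm.
Off by 2 mm total — nearest standard size.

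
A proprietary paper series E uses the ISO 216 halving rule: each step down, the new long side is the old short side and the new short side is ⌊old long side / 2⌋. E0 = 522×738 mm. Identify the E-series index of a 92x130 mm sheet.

E5

E0: 522 × 738 mm
E1: 369 × 522 mm
E2: 261 × 369 mm
E3: 184 × 261 mm
E4: 130 × 184 mm
E5: 92 × 130 mm
E6: 65 × 92 mm
→ matches E5.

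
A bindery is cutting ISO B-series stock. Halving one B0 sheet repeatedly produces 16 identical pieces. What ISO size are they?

16 = 2^4, so 4 halving steps.
B0 → B1 → … → B4 after 4 steps.

B4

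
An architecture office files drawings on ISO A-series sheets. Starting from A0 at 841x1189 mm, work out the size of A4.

A1: ⌊1189/2⌋ × 841 = 594 × 841 mm
A2: ⌊841/2⌋ × 594 = 420 × 594 mm
A3: ⌊594/2⌋ × 420 = 297 × 420 mm
A4: ⌊420/2⌋ × 297 = 210 × 297 mm

210 × 297 mm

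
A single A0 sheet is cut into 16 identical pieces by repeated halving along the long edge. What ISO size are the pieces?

16 = 2^4, so 4 halving steps.
A0 → A1 → … → A4 after 4 steps.

A4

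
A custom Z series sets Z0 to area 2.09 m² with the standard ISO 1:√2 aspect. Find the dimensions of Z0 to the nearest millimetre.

Let the short side be w mm. Then w · w√2 = 2.09 m² = 2,090,000 mm².
w² = 2,090,000/√2, so w ≈ 1215.7 mm; long side = w√2 ≈ 1719.2 mm.

1216 × 1719 mm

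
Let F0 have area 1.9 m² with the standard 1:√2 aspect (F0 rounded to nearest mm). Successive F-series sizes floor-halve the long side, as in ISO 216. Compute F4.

Let F0's short side be w mm. w · w√2 = 1.9 m² = 1,900,000 mm², so w ≈ 1159.1 mm and w√2 ≈ 1639.2 mm → F0 = 1159 × 1639 mm.
F1: ⌊1639/2⌋ × 1159 = 819 × 1159 mm
F2: ⌊1159/2⌋ × 819 = 579 × 819 mm
F3: ⌊819/2⌋ × 579 = 409 × 579 mm
F4: ⌊579/2⌋ × 409 = 289 × 409 mm

289 × 409 mm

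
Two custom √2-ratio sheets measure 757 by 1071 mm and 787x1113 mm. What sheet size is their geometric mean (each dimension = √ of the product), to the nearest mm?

772 × 1092 mm

Short side: √(757 · 787) = √595759 ≈ 771.9 → 772 mm
Long side: √(1071 · 1113) = √1192023 ≈ 1091.8 → 1092 mm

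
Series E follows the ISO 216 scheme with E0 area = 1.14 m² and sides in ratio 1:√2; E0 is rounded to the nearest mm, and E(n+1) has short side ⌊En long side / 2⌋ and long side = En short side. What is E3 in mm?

Let E0's short side be w mm. w · w√2 = 1.14 m² = 1,140,000 mm², so w ≈ 897.8 mm and w√2 ≈ 1269.7 mm → E0 = 898 × 1270 mm.
E1: ⌊1270/2⌋ × 898 = 635 × 898 mm
E2: ⌊898/2⌋ × 635 = 449 × 635 mm
E3: ⌊635/2⌋ × 449 = 317 × 449 mm

317 × 449 mm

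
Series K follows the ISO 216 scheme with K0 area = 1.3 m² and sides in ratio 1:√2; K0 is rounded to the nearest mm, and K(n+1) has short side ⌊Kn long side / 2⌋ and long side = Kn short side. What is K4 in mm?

239 × 339 mm

Let K0's short side be w mm. w · w√2 = 1.3 m² = 1,300,000 mm², so w ≈ 958.8 mm and w√2 ≈ 1355.9 mm → K0 = 959 × 1356 mm.
K1: ⌊1356/2⌋ × 959 = 678 × 959 mm
K2: ⌊959/2⌋ × 678 = 479 × 678 mm
K3: ⌊678/2⌋ × 479 = 339 × 479 mm
K4: ⌊479/2⌋ × 339 = 239 × 339 mm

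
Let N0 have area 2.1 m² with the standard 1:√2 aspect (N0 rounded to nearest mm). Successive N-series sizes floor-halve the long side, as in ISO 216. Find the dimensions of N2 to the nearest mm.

609 × 861 mm

Let N0's short side be w mm. w · w√2 = 2.1 m² = 2,100,000 mm², so w ≈ 1218.6 mm and w√2 ≈ 1723.3 mm → N0 = 1219 × 1723 mm.
N1: ⌊1723/2⌋ × 1219 = 861 × 1219 mm
N2: ⌊1219/2⌋ × 861 = 609 × 861 mm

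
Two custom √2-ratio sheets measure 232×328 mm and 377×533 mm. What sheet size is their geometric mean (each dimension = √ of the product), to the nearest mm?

Short side: √(232 · 377) = √87464 ≈ 295.7 → 296 mm
Long side: √(328 · 533) = √174824 ≈ 418.1 → 418 mm

296 × 418 mm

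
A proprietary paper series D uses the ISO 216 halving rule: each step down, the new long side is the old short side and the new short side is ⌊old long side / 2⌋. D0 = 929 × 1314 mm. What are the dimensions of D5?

D1: ⌊1314/2⌋ × 929 = 657 × 929 mm
D2: ⌊929/2⌋ × 657 = 464 × 657 mm
D3: ⌊657/2⌋ × 464 = 328 × 464 mm
D4: ⌊464/2⌋ × 328 = 232 × 328 mm
D5: ⌊328/2⌋ × 232 = 164 × 232 mm

164 × 232 mm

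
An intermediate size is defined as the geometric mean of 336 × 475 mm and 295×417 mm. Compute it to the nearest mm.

Short side: √(336 · 295) = √99120 ≈ 314.8 → 315 mm
Long side: √(475 · 417) = √198075 ≈ 445.1 → 445 mm

315 × 445 mm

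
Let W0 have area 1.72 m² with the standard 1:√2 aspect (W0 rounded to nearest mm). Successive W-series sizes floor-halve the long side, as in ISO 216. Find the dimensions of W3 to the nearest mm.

Let W0's short side be w mm. w · w√2 = 1.72 m² = 1,720,000 mm², so w ≈ 1102.8 mm and w√2 ≈ 1559.6 mm → W0 = 1103 × 1560 mm.
W1: ⌊1560/2⌋ × 1103 = 780 × 1103 mm
W2: ⌊1103/2⌋ × 780 = 551 × 780 mm
W3: ⌊780/2⌋ × 551 = 390 × 551 mm

390 × 551 mm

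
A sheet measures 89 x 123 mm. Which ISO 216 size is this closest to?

B7 (88 × 125 mm)

Aspect ratio 123/89 ≈ 1.382 (ISO target is √2 ≈ 1.414).
In the B-series (B0 = 1000 × 1414 mm): B7 = 88 × 125 mm.
Off by 3 mm total — nearest standard size.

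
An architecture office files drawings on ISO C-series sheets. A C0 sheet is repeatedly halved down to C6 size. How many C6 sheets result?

Each ISO step halves the sheet: 1 × C0 → 2 × C1 → 4 × C2 → 8 × C3 → …
From C0 to C6 is 6 halving steps: 2^6 = 64.

64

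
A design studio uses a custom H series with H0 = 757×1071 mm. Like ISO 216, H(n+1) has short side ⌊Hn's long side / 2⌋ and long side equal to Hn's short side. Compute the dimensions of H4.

189 × 267 mm

H1: ⌊1071/2⌋ × 757 = 535 × 757 mm
H2: ⌊757/2⌋ × 535 = 378 × 535 mm
H3: ⌊535/2⌋ × 378 = 267 × 378 mm
H4: ⌊378/2⌋ × 267 = 189 × 267 mm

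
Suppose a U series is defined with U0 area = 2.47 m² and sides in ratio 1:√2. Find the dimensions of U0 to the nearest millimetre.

1322 × 1869 mm

Let the short side be w mm. Then w · w√2 = 2.47 m² = 2,470,000 mm².
w² = 2,470,000/√2, so w ≈ 1321.6 mm; long side = w√2 ≈ 1869.0 mm.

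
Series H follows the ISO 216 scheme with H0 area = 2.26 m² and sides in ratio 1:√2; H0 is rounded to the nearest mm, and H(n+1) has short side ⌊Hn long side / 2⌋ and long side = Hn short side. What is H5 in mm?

223 × 316 mm

Let H0's short side be w mm. w · w√2 = 2.26 m² = 2,260,000 mm², so w ≈ 1264.1 mm and w√2 ≈ 1787.8 mm → H0 = 1264 × 1788 mm.
H1: ⌊1788/2⌋ × 1264 = 894 × 1264 mm
H2: ⌊1264/2⌋ × 894 = 632 × 894 mm
H3: ⌊894/2⌋ × 632 = 447 × 632 mm
H4: ⌊632/2⌋ × 447 = 316 × 447 mm
H5: ⌊447/2⌋ × 316 = 223 × 316 mm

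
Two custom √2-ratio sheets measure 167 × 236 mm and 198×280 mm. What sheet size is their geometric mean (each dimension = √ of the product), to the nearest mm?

Short side: √(167 · 198) = √33066 ≈ 181.8 → 182 mm
Long side: √(236 · 280) = √66080 ≈ 257.1 → 257 mm

182 × 257 mm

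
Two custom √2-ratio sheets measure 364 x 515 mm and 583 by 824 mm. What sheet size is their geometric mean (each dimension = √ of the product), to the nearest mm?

Short side: √(364 · 583) = √212212 ≈ 460.7 → 461 mm
Long side: √(515 · 824) = √424360 ≈ 651.4 → 651 mm

461 × 651 mm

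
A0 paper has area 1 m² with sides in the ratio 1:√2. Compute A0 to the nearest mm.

841 × 1189 mm

Let the short side be w mm. Then the long side is w√2 and w · w√2 = 10⁶ mm².
w² = 10⁶/√2, so w = 1000 / 2^(1/4) ≈ 840.9 mm; long side = 1000 · 2^(1/4) ≈ 1189.2 mm.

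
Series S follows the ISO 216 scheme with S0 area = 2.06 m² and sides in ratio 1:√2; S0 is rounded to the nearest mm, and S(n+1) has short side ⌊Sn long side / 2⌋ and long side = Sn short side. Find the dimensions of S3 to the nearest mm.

426 × 603 mm

Let S0's short side be w mm. w · w√2 = 2.06 m² = 2,060,000 mm², so w ≈ 1206.9 mm and w√2 ≈ 1706.8 mm → S0 = 1207 × 1707 mm.
S1: ⌊1707/2⌋ × 1207 = 853 × 1207 mm
S2: ⌊1207/2⌋ × 853 = 603 × 853 mm
S3: ⌊853/2⌋ × 603 = 426 × 603 mm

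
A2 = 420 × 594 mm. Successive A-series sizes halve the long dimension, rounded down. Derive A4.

A3: ⌊594/2⌋ × 420 = 297 × 420 mm
A4: ⌊420/2⌋ × 297 = 210 × 297 mm

210 × 297 mm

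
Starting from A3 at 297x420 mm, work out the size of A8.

52 × 74 mm

A4: ⌊420/2⌋ × 297 = 210 × 297 mm
A5: ⌊297/2⌋ × 210 = 148 × 210 mm
A6: ⌊210/2⌋ × 148 = 105 × 148 mm
A7: ⌊148/2⌋ × 105 = 74 × 105 mm
A8: ⌊105/2⌋ × 74 = 52 × 74 mm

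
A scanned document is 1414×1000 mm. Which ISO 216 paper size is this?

Aspect ratio 1414/1000 ≈ 1.414 — close to the ISO √2 ≈ 1.414.
In the B-series (B0 = 1000 × 1414 mm): B0 = 1000 × 1414 mm.

B0 (1000 × 1414 mm)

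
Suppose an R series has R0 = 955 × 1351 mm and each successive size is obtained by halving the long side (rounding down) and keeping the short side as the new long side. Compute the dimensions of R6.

119 × 168 mm

R1: ⌊1351/2⌋ × 955 = 675 × 955 mm
R2: ⌊955/2⌋ × 675 = 477 × 675 mm
R3: ⌊675/2⌋ × 477 = 337 × 477 mm
R4: ⌊477/2⌋ × 337 = 238 × 337 mm
R5: ⌊337/2⌋ × 238 = 168 × 238 mm
R6: ⌊238/2⌋ × 168 = 119 × 168 mm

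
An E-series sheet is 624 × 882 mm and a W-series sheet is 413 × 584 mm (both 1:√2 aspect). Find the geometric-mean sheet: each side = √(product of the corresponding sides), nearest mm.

Short side: √(624 · 413) = √257712 ≈ 507.7 → 508 mm
Long side: √(882 · 584) = √515088 ≈ 717.7 → 718 mm

508 × 718 mm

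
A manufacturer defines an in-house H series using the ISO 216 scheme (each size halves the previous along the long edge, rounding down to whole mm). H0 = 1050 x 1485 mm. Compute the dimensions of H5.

H1: ⌊1485/2⌋ × 1050 = 742 × 1050 mm
H2: ⌊1050/2⌋ × 742 = 525 × 742 mm
H3: ⌊742/2⌋ × 525 = 371 × 525 mm
H4: ⌊525/2⌋ × 371 = 262 × 371 mm
H5: ⌊371/2⌋ × 262 = 185 × 262 mm

185 × 262 mm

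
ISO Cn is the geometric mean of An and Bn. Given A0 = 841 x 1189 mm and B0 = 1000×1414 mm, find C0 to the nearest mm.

Short side: √(841 · 1000) = √841000 ≈ 917.1 → 917 mm
Long side: √(1189 · 1414) = √1681246 ≈ 1296.6 → 1297 mm

917 × 1297 mm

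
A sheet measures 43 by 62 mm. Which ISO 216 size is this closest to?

B9 (44 × 62 mm)

Aspect ratio 62/43 ≈ 1.442 (ISO target is √2 ≈ 1.414).
In the B-series (B0 = 1000 × 1414 mm): B9 = 44 × 62 mm.
Off by 1 mm total — nearest standard size.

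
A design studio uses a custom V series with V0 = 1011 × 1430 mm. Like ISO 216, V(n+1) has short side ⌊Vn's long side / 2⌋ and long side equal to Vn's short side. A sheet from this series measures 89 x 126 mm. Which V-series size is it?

V7

V0: 1011 × 1430 mm
V1: 715 × 1011 mm
V2: 505 × 715 mm
V3: 357 × 505 mm
V4: 252 × 357 mm
V5: 178 × 252 mm
V6: 126 × 178 mm
V7: 89 × 126 mm
V8: 63 × 89 mm
→ matches V7.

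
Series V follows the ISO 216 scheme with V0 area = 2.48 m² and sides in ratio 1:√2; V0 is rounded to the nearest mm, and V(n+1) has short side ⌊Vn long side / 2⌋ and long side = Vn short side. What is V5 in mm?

Let V0's short side be w mm. w · w√2 = 2.48 m² = 2,480,000 mm², so w ≈ 1324.2 mm and w√2 ≈ 1872.8 mm → V0 = 1324 × 1873 mm.
V1: ⌊1873/2⌋ × 1324 = 936 × 1324 mm
V2: ⌊1324/2⌋ × 936 = 662 × 936 mm
V3: ⌊936/2⌋ × 662 = 468 × 662 mm
V4: ⌊662/2⌋ × 468 = 331 × 468 mm
V5: ⌊468/2⌋ × 331 = 234 × 331 mm

234 × 331 mm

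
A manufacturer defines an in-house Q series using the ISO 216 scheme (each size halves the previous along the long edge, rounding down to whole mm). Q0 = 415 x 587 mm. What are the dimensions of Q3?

Q1: ⌊587/2⌋ × 415 = 293 × 415 mm
Q2: ⌊415/2⌋ × 293 = 207 × 293 mm
Q3: ⌊293/2⌋ × 207 = 146 × 207 mm

146 × 207 mm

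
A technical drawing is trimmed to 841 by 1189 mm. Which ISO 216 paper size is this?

A0 (841 × 1189 mm)

Aspect ratio 1189/841 ≈ 1.414 — close to the ISO √2 ≈ 1.414.
In the A-series (A0 area = 1 m²): A0 = 841 × 1189 mm.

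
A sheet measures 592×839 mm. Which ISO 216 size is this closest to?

Aspect ratio 839/592 ≈ 1.417 — close to the ISO √2 ≈ 1.414.
In the A-series (A0 area = 1 m²): A1 = 594 × 841 mm.
Off by 4 mm total — nearest standard size.

A1 (594 × 841 mm)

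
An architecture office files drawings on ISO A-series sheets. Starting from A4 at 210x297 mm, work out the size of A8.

52 × 74 mm

A5: ⌊297/2⌋ × 210 = 148 × 210 mm
A6: ⌊210/2⌋ × 148 = 105 × 148 mm
A7: ⌊148/2⌋ × 105 = 74 × 105 mm
A8: ⌊105/2⌋ × 74 = 52 × 74 mm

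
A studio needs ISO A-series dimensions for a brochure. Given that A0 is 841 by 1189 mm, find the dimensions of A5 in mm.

A1: ⌊1189/2⌋ × 841 = 594 × 841 mm
A2: ⌊841/2⌋ × 594 = 420 × 594 mm
A3: ⌊594/2⌋ × 420 = 297 × 420 mm
A4: ⌊420/2⌋ × 297 = 210 × 297 mm
A5: ⌊297/2⌋ × 210 = 148 × 210 mm

148 × 210 mm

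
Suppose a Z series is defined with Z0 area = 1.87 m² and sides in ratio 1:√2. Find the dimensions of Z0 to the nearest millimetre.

Let the short side be w mm. Then w · w√2 = 1.87 m² = 1,870,000 mm².
w² = 1,870,000/√2, so w ≈ 1149.9 mm; long side = w√2 ≈ 1626.2 mm.

1150 × 1626 mm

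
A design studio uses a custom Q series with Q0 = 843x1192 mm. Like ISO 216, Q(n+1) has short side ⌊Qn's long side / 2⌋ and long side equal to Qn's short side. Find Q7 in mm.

Q1 = 596 × 843 mm (from Q0 by 1 halving).
Q2: ⌊843/2⌋ × 596 = 421 × 596 mm
Q3: ⌊596/2⌋ × 421 = 298 × 421 mm
Q4: ⌊421/2⌋ × 298 = 210 × 298 mm
Q5: ⌊298/2⌋ × 210 = 149 × 210 mm
Q6: ⌊210/2⌋ × 149 = 105 × 149 mm
Q7: ⌊149/2⌋ × 105 = 74 × 105 mm

74 × 105 mm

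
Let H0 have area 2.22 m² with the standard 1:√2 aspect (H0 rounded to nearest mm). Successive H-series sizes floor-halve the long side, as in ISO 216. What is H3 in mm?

Let H0's short side be w mm. w · w√2 = 2.22 m² = 2,220,000 mm², so w ≈ 1252.9 mm and w√2 ≈ 1771.9 mm → H0 = 1253 × 1772 mm.
H1: ⌊1772/2⌋ × 1253 = 886 × 1253 mm
H2: ⌊1253/2⌋ × 886 = 626 × 886 mm
H3: ⌊886/2⌋ × 626 = 443 × 626 mm

443 × 626 mm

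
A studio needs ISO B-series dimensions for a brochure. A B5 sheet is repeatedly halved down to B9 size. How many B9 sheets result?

B5 = 176 × 250 mm; B9 = 44 × 62 mm.
Each halving step doubles the count; 4 steps from B5 to B9.
2^4 = 16.

16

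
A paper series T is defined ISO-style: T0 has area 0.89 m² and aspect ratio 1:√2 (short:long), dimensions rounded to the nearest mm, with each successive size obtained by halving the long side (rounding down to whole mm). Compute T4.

198 × 280 mm

Let T0's short side be w mm. w · w√2 = 0.89 m² = 890,000 mm², so w ≈ 793.3 mm and w√2 ≈ 1121.9 mm → T0 = 793 × 1122 mm.
T1: ⌊1122/2⌋ × 793 = 561 × 793 mm
T2: ⌊793/2⌋ × 561 = 396 × 561 mm
T3: ⌊561/2⌋ × 396 = 280 × 396 mm
T4: ⌊396/2⌋ × 280 = 198 × 280 mm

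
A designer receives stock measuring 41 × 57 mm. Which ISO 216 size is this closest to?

Aspect ratio 57/41 ≈ 1.390 (ISO target is √2 ≈ 1.414).
In the C-series (envelope sizes, between A and B): C9 = 40 × 57 mm.
Off by 1 mm total — nearest standard size.

C9 (40 × 57 mm)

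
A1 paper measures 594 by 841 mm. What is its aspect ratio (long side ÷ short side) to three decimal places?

1.416

841 / 594 = 1.416
ISO 216 targets √2 ≈ 1.414; the +0.002 deviation is from mm rounding.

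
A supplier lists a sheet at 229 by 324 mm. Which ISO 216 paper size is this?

C4 (229 × 324 mm)

Aspect ratio 324/229 ≈ 1.415 — close to the ISO √2 ≈ 1.414.
In the C-series (envelope sizes, between A and B): C4 = 229 × 324 mm.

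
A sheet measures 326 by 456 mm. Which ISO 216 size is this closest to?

C3 (324 × 458 mm)

Aspect ratio 456/326 ≈ 1.399 (ISO target is √2 ≈ 1.414).
In the C-series (envelope sizes, between A and B): C3 = 324 × 458 mm.
Off by 4 mm total — nearest standard size.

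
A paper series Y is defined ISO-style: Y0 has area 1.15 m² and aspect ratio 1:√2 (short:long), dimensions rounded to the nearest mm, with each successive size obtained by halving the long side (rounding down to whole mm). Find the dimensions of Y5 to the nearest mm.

Let Y0's short side be w mm. w · w√2 = 1.15 m² = 1,150,000 mm², so w ≈ 901.8 mm and w√2 ≈ 1275.3 mm → Y0 = 902 × 1275 mm.
Y1: ⌊1275/2⌋ × 902 = 637 × 902 mm
Y2: ⌊902/2⌋ × 637 = 451 × 637 mm
Y3: ⌊637/2⌋ × 451 = 318 × 451 mm
Y4: ⌊451/2⌋ × 318 = 225 × 318 mm
Y5: ⌊318/2⌋ × 225 = 159 × 225 mm

159 × 225 mm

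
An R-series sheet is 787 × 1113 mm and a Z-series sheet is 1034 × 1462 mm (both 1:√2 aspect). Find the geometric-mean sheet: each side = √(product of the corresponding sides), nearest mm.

Short side: √(787 · 1034) = √813758 ≈ 902.1 → 902 mm
Long side: √(1113 · 1462) = √1627206 ≈ 1275.6 → 1276 mm

902 × 1276 mm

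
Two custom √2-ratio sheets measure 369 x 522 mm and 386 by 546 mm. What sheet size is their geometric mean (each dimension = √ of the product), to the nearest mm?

Short side: √(369 · 386) = √142434 ≈ 377.4 → 377 mm
Long side: √(522 · 546) = √285012 ≈ 533.9 → 534 mm

377 × 534 mm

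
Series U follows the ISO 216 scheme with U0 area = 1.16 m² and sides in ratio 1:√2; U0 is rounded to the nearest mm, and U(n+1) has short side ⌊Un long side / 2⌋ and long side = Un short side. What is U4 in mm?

Let U0's short side be w mm. w · w√2 = 1.16 m² = 1,160,000 mm², so w ≈ 905.7 mm and w√2 ≈ 1280.8 mm → U0 = 906 × 1281 mm.
U1: ⌊1281/2⌋ × 906 = 640 × 906 mm
U2: ⌊906/2⌋ × 640 = 453 × 640 mm
U3: ⌊640/2⌋ × 453 = 320 × 453 mm
U4: ⌊453/2⌋ × 320 = 226 × 320 mm

226 × 320 mm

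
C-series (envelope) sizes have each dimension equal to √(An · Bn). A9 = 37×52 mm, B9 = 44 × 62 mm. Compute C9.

Short side: √(37 · 44) = √1628 ≈ 40.3 → 40 mm
Long side: √(52 · 62) = √3224 ≈ 56.8 → 57 mm

40 × 57 mm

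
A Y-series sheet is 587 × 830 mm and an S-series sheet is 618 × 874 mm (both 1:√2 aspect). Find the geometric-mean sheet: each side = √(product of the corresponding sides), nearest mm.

Short side: √(587 · 618) = √362766 ≈ 602.3 → 602 mm
Long side: √(830 · 874) = √725420 ≈ 851.7 → 852 mm

602 × 852 mm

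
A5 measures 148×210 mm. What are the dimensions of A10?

A6: ⌊210/2⌋ × 148 = 105 × 148 mm
A7: ⌊148/2⌋ × 105 = 74 × 105 mm
A8: ⌊105/2⌋ × 74 = 52 × 74 mm
A9: ⌊74/2⌋ × 52 = 37 × 52 mm
A10: ⌊52/2⌋ × 37 = 26 × 37 mm

26 × 37 mm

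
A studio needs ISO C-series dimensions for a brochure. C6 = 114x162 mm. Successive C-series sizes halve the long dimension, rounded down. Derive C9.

C7: ⌊162/2⌋ × 114 = 81 × 114 mm
C8: ⌊114/2⌋ × 81 = 57 × 81 mm
C9: ⌊81/2⌋ × 57 = 40 × 57 mm

40 × 57 mm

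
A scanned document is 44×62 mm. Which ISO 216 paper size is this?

B9 (44 × 62 mm)

Aspect ratio 62/44 ≈ 1.409 — close to the ISO √2 ≈ 1.414.
In the B-series (B0 = 1000 × 1414 mm): B9 = 44 × 62 mm.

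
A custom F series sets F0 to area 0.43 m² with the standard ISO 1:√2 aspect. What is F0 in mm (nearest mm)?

Let the short side be w mm. Then w · w√2 = 0.43 m² = 430,000 mm².
w² = 430,000/√2, so w ≈ 551.4 mm; long side = w√2 ≈ 779.8 mm.

551 × 780 mm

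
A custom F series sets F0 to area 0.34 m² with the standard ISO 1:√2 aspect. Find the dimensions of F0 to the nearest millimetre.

Let the short side be w mm. Then w · w√2 = 0.34 m² = 340,000 mm².
w² = 340,000/√2, so w ≈ 490.3 mm; long side = w√2 ≈ 693.4 mm.

490 × 693 mm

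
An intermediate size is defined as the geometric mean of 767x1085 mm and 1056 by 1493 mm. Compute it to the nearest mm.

Short side: √(767 · 1056) = √809952 ≈ 900.0 → 900 mm
Long side: √(1085 · 1493) = √1619905 ≈ 1272.8 → 1273 mm

900 × 1273 mm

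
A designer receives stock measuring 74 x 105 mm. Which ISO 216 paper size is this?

A7 (74 × 105 mm)

Aspect ratio 105/74 ≈ 1.419 — close to the ISO √2 ≈ 1.414.
In the A-series (A0 area = 1 m²): A7 = 74 × 105 mm.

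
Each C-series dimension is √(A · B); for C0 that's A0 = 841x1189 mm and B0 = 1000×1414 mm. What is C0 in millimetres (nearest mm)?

Short: √(841 · 1000) = √841000 ≈ 917.1 mm.
Long: √(1189 · 1414) = √1681246 ≈ 1296.6 mm.

917 × 1297 mm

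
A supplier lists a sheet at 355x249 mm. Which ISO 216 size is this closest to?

Aspect ratio 355/249 ≈ 1.426 — close to the ISO √2 ≈ 1.414.
In the B-series (B0 = 1000 × 1414 mm): B4 = 250 × 353 mm.
Off by 3 mm total — nearest standard size.

B4 (250 × 353 mm)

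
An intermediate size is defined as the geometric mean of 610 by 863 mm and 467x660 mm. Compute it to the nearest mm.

Short side: √(610 · 467) = √284870 ≈ 533.7 → 534 mm
Long side: √(863 · 660) = √569580 ≈ 754.7 → 755 mm

534 × 755 mm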